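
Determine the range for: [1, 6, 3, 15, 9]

14

Step 1: Identify the maximum value: max = 15
Step 2: Identify the minimum value: min = 1
Step 3: Range = max - min = 15 - 1 = 14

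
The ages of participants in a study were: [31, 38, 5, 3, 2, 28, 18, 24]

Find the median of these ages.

21

Step 1: Sort the data in ascending order: [2, 3, 5, 18, 24, 28, 31, 38]
Step 2: The number of values is n = 8.
Step 3: Since n is even, the median is the average of positions 4 and 5:
  Median = (18 + 24) / 2 = 21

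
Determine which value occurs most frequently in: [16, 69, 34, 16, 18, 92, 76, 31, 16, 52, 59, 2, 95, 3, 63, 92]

16

Step 1: Count the frequency of each value:
  2: appears 1 time(s)
  3: appears 1 time(s)
  16: appears 3 time(s)
  18: appears 1 time(s)
  31: appears 1 time(s)
  34: appears 1 time(s)
  52: appears 1 time(s)
  59: appears 1 time(s)
  63: appears 1 time(s)
  69: appears 1 time(s)
  76: appears 1 time(s)
  92: appears 2 time(s)
  95: appears 1 time(s)
Step 2: The value 16 appears most frequently (3 times).
Step 3: Mode = 16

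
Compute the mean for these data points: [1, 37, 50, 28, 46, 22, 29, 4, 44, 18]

27.9

Step 1: Sum all values: 1 + 37 + 50 + 28 + 46 + 22 + 29 + 4 + 44 + 18 = 279
Step 2: Count the number of values: n = 10
Step 3: Mean = sum / n = 279 / 10 = 27.9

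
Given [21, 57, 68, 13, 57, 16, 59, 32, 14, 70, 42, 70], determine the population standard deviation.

21.9967

Step 1: Compute the mean: 43.25
Step 2: Sum of squared deviations from the mean: 5806.25
Step 3: Population variance = 5806.25 / 12 = 483.8542
Step 4: Standard deviation = sqrt(483.8542) = 21.9967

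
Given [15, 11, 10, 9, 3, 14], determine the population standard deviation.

3.9016

Step 1: Compute the mean: 10.3333
Step 2: Sum of squared deviations from the mean: 91.3333
Step 3: Population variance = 91.3333 / 6 = 15.2222
Step 4: Standard deviation = sqrt(15.2222) = 3.9016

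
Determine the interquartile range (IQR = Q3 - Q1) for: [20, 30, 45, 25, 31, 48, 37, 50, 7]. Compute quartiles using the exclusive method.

24

Step 1: Sort the data: [7, 20, 25, 30, 31, 37, 45, 48, 50]
Step 2: n = 9
Step 3: Using the exclusive quartile method:
  Q1 = 22.5
  Q2 (median) = 31
  Q3 = 46.5
  IQR = Q3 - Q1 = 46.5 - 22.5 = 24
Step 4: IQR = 24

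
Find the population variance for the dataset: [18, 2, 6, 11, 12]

29.76

Step 1: Compute the mean: (18 + 2 + 6 + 11 + 12) / 5 = 9.8
Step 2: Compute squared deviations from the mean:
  (18 - 9.8)^2 = 67.24
  (2 - 9.8)^2 = 60.84
  (6 - 9.8)^2 = 14.44
  (11 - 9.8)^2 = 1.44
  (12 - 9.8)^2 = 4.84
Step 3: Sum of squared deviations = 148.8
Step 4: Population variance = 148.8 / 5 = 29.76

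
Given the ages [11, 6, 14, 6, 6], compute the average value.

8.6

Step 1: Sum all values: 11 + 6 + 14 + 6 + 6 = 43
Step 2: Count the number of values: n = 5
Step 3: Mean = sum / n = 43 / 5 = 8.6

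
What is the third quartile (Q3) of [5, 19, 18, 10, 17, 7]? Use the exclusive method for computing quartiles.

18.25

Step 1: Sort the data: [5, 7, 10, 17, 18, 19]
Step 2: n = 6
Step 3: Using the exclusive quartile method:
  Q1 = 6.5
  Q2 (median) = 13.5
  Q3 = 18.25
  IQR = Q3 - Q1 = 18.25 - 6.5 = 11.75
Step 4: Q3 = 18.25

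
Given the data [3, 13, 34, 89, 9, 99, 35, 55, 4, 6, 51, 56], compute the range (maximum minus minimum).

96

Step 1: Identify the maximum value: max = 99
Step 2: Identify the minimum value: min = 3
Step 3: Range = max - min = 99 - 3 = 96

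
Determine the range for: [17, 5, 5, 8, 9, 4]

13

Step 1: Identify the maximum value: max = 17
Step 2: Identify the minimum value: min = 4
Step 3: Range = max - min = 17 - 4 = 13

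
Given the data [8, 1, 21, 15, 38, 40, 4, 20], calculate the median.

17.5

Step 1: Sort the data in ascending order: [1, 4, 8, 15, 20, 21, 38, 40]
Step 2: The number of values is n = 8.
Step 3: Since n is even, the median is the average of positions 4 and 5:
  Median = (15 + 20) / 2 = 17.5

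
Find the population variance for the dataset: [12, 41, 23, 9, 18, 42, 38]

168.9796

Step 1: Compute the mean: (12 + 41 + 23 + 9 + 18 + 42 + 38) / 7 = 26.1429
Step 2: Compute squared deviations from the mean:
  (12 - 26.1429)^2 = 200.0204
  (41 - 26.1429)^2 = 220.7347
  (23 - 26.1429)^2 = 9.8776
  (9 - 26.1429)^2 = 293.8776
  (18 - 26.1429)^2 = 66.3061
  (42 - 26.1429)^2 = 251.449
  (38 - 26.1429)^2 = 140.5918
Step 3: Sum of squared deviations = 1182.8571
Step 4: Population variance = 1182.8571 / 7 = 168.9796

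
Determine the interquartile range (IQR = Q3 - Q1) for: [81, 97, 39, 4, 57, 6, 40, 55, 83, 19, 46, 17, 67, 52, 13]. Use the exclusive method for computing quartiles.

50

Step 1: Sort the data: [4, 6, 13, 17, 19, 39, 40, 46, 52, 55, 57, 67, 81, 83, 97]
Step 2: n = 15
Step 3: Using the exclusive quartile method:
  Q1 = 17
  Q2 (median) = 46
  Q3 = 67
  IQR = Q3 - Q1 = 67 - 17 = 50
Step 4: IQR = 50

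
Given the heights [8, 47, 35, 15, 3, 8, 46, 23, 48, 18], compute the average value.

25.1

Step 1: Sum all values: 8 + 47 + 35 + 15 + 3 + 8 + 46 + 23 + 48 + 18 = 251
Step 2: Count the number of values: n = 10
Step 3: Mean = sum / n = 251 / 10 = 25.1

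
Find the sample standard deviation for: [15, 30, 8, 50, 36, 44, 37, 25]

14.202

Step 1: Compute the mean: 30.625
Step 2: Sum of squared deviations from the mean: 1411.875
Step 3: Sample variance = 1411.875 / 7 = 201.6964
Step 4: Standard deviation = sqrt(201.6964) = 14.202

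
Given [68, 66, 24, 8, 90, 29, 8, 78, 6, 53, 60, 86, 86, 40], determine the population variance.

881.8367

Step 1: Compute the mean: (68 + 66 + 24 + 8 + 90 + 29 + 8 + 78 + 6 + 53 + 60 + 86 + 86 + 40) / 14 = 50.1429
Step 2: Compute squared deviations from the mean:
  (68 - 50.1429)^2 = 318.8776
  (66 - 50.1429)^2 = 251.449
  (24 - 50.1429)^2 = 683.449
  (8 - 50.1429)^2 = 1776.0204
  (90 - 50.1429)^2 = 1588.5918
  (29 - 50.1429)^2 = 447.0204
  (8 - 50.1429)^2 = 1776.0204
  (78 - 50.1429)^2 = 776.0204
  (6 - 50.1429)^2 = 1948.5918
  (53 - 50.1429)^2 = 8.1633
  (60 - 50.1429)^2 = 97.1633
  (86 - 50.1429)^2 = 1285.7347
  (86 - 50.1429)^2 = 1285.7347
  (40 - 50.1429)^2 = 102.8776
Step 3: Sum of squared deviations = 12345.7143
Step 4: Population variance = 12345.7143 / 14 = 881.8367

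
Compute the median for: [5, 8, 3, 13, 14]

8

Step 1: Sort the data in ascending order: [3, 5, 8, 13, 14]
Step 2: The number of values is n = 5.
Step 3: Since n is odd, the median is the middle value at position 3: 8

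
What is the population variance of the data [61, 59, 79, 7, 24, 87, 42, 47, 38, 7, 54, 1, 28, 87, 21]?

755.76

Step 1: Compute the mean: (61 + 59 + 79 + 7 + 24 + 87 + 42 + 47 + 38 + 7 + 54 + 1 + 28 + 87 + 21) / 15 = 42.8
Step 2: Compute squared deviations from the mean:
  (61 - 42.8)^2 = 331.24
  (59 - 42.8)^2 = 262.44
  (79 - 42.8)^2 = 1310.44
  (7 - 42.8)^2 = 1281.64
  (24 - 42.8)^2 = 353.44
  (87 - 42.8)^2 = 1953.64
  (42 - 42.8)^2 = 0.64
  (47 - 42.8)^2 = 17.64
  (38 - 42.8)^2 = 23.04
  (7 - 42.8)^2 = 1281.64
  (54 - 42.8)^2 = 125.44
  (1 - 42.8)^2 = 1747.24
  (28 - 42.8)^2 = 219.04
  (87 - 42.8)^2 = 1953.64
  (21 - 42.8)^2 = 475.24
Step 3: Sum of squared deviations = 11336.4
Step 4: Population variance = 11336.4 / 15 = 755.76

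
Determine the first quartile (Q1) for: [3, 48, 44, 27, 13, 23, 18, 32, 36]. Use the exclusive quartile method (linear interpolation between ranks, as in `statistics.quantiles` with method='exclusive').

15.5

Step 1: Sort the data: [3, 13, 18, 23, 27, 32, 36, 44, 48]
Step 2: n = 9
Step 3: Using the exclusive quartile method:
  Q1 = 15.5
  Q2 (median) = 27
  Q3 = 40
  IQR = Q3 - Q1 = 40 - 15.5 = 24.5
Step 4: Q1 = 15.5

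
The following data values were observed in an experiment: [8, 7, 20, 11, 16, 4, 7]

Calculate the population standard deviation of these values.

5.2606

Step 1: Compute the mean: 10.4286
Step 2: Sum of squared deviations from the mean: 193.7143
Step 3: Population variance = 193.7143 / 7 = 27.6735
Step 4: Standard deviation = sqrt(27.6735) = 5.2606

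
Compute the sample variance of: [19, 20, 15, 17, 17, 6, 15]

21.2857

Step 1: Compute the mean: (19 + 20 + 15 + 17 + 17 + 6 + 15) / 7 = 15.5714
Step 2: Compute squared deviations from the mean:
  (19 - 15.5714)^2 = 11.7551
  (20 - 15.5714)^2 = 19.6122
  (15 - 15.5714)^2 = 0.3265
  (17 - 15.5714)^2 = 2.0408
  (17 - 15.5714)^2 = 2.0408
  (6 - 15.5714)^2 = 91.6122
  (15 - 15.5714)^2 = 0.3265
Step 3: Sum of squared deviations = 127.7143
Step 4: Sample variance = 127.7143 / 6 = 21.2857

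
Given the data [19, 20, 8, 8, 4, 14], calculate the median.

11

Step 1: Sort the data in ascending order: [4, 8, 8, 14, 19, 20]
Step 2: The number of values is n = 6.
Step 3: Since n is even, the median is the average of positions 3 and 4:
  Median = (8 + 14) / 2 = 11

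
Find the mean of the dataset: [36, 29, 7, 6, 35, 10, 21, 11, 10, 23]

18.8

Step 1: Sum all values: 36 + 29 + 7 + 6 + 35 + 10 + 21 + 11 + 10 + 23 = 188
Step 2: Count the number of values: n = 10
Step 3: Mean = sum / n = 188 / 10 = 18.8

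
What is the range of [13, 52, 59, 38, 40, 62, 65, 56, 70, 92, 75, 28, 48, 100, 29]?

87

Step 1: Identify the maximum value: max = 100
Step 2: Identify the minimum value: min = 13
Step 3: Range = max - min = 100 - 13 = 87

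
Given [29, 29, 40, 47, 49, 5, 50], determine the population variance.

222.8163

Step 1: Compute the mean: (29 + 29 + 40 + 47 + 49 + 5 + 50) / 7 = 35.5714
Step 2: Compute squared deviations from the mean:
  (29 - 35.5714)^2 = 43.1837
  (29 - 35.5714)^2 = 43.1837
  (40 - 35.5714)^2 = 19.6122
  (47 - 35.5714)^2 = 130.6122
  (49 - 35.5714)^2 = 180.3265
  (5 - 35.5714)^2 = 934.6122
  (50 - 35.5714)^2 = 208.1837
Step 3: Sum of squared deviations = 1559.7143
Step 4: Population variance = 1559.7143 / 7 = 222.8163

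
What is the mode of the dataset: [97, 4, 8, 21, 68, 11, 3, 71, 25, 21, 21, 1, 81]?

21

Step 1: Count the frequency of each value:
  1: appears 1 time(s)
  3: appears 1 time(s)
  4: appears 1 time(s)
  8: appears 1 time(s)
  11: appears 1 time(s)
  21: appears 3 time(s)
  25: appears 1 time(s)
  68: appears 1 time(s)
  71: appears 1 time(s)
  81: appears 1 time(s)
  97: appears 1 time(s)
Step 2: The value 21 appears most frequently (3 times).
Step 3: Mode = 21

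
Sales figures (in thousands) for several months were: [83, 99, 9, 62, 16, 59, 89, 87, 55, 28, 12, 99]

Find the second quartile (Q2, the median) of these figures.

60.5

Step 1: Sort the data: [9, 12, 16, 28, 55, 59, 62, 83, 87, 89, 99, 99]
Step 2: n = 12
Step 3: Q2 is the median. Since n is even, it is the average of the values at positions 6 and 7:
  Q2 = (59 + 62) / 2 = 60.5
Step 4: Q2 = 60.5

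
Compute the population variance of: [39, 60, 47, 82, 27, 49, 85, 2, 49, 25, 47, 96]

671.5556

Step 1: Compute the mean: (39 + 60 + 47 + 82 + 27 + 49 + 85 + 2 + 49 + 25 + 47 + 96) / 12 = 50.6667
Step 2: Compute squared deviations from the mean:
  (39 - 50.6667)^2 = 136.1111
  (60 - 50.6667)^2 = 87.1111
  (47 - 50.6667)^2 = 13.4444
  (82 - 50.6667)^2 = 981.7778
  (27 - 50.6667)^2 = 560.1111
  (49 - 50.6667)^2 = 2.7778
  (85 - 50.6667)^2 = 1178.7778
  (2 - 50.6667)^2 = 2368.4444
  (49 - 50.6667)^2 = 2.7778
  (25 - 50.6667)^2 = 658.7778
  (47 - 50.6667)^2 = 13.4444
  (96 - 50.6667)^2 = 2055.1111
Step 3: Sum of squared deviations = 8058.6667
Step 4: Population variance = 8058.6667 / 12 = 671.5556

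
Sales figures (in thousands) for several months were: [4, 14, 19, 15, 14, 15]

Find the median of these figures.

14.5

Step 1: Sort the data in ascending order: [4, 14, 14, 15, 15, 19]
Step 2: The number of values is n = 6.
Step 3: Since n is even, the median is the average of positions 3 and 4:
  Median = (14 + 15) / 2 = 14.5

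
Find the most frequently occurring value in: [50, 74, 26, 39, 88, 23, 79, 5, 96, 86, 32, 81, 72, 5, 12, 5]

5

Step 1: Count the frequency of each value:
  5: appears 3 time(s)
  12: appears 1 time(s)
  23: appears 1 time(s)
  26: appears 1 time(s)
  32: appears 1 time(s)
  39: appears 1 time(s)
  50: appears 1 time(s)
  72: appears 1 time(s)
  74: appears 1 time(s)
  79: appears 1 time(s)
  81: appears 1 time(s)
  86: appears 1 time(s)
  88: appears 1 time(s)
  96: appears 1 time(s)
Step 2: The value 5 appears most frequently (3 times).
Step 3: Mode = 5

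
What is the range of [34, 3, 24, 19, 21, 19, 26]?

31

Step 1: Identify the maximum value: max = 34
Step 2: Identify the minimum value: min = 3
Step 3: Range = max - min = 34 - 3 = 31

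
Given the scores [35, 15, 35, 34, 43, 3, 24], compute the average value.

27

Step 1: Sum all values: 35 + 15 + 35 + 34 + 43 + 3 + 24 = 189
Step 2: Count the number of values: n = 7
Step 3: Mean = sum / n = 189 / 7 = 27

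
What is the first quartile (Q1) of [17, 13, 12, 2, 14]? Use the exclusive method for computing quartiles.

7

Step 1: Sort the data: [2, 12, 13, 14, 17]
Step 2: n = 5
Step 3: Using the exclusive quartile method:
  Q1 = 7
  Q2 (median) = 13
  Q3 = 15.5
  IQR = Q3 - Q1 = 15.5 - 7 = 8.5
Step 4: Q1 = 7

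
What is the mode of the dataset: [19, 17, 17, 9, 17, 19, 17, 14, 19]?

17

Step 1: Count the frequency of each value:
  9: appears 1 time(s)
  14: appears 1 time(s)
  17: appears 4 time(s)
  19: appears 3 time(s)
Step 2: The value 17 appears most frequently (4 times).
Step 3: Mode = 17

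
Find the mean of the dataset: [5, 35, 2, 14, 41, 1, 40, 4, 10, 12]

16.4

Step 1: Sum all values: 5 + 35 + 2 + 14 + 41 + 1 + 40 + 4 + 10 + 12 = 164
Step 2: Count the number of values: n = 10
Step 3: Mean = sum / n = 164 / 10 = 16.4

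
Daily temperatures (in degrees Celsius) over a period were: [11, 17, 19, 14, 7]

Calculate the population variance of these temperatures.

18.24

Step 1: Compute the mean: (11 + 17 + 19 + 14 + 7) / 5 = 13.6
Step 2: Compute squared deviations from the mean:
  (11 - 13.6)^2 = 6.76
  (17 - 13.6)^2 = 11.56
  (19 - 13.6)^2 = 29.16
  (14 - 13.6)^2 = 0.16
  (7 - 13.6)^2 = 43.56
Step 3: Sum of squared deviations = 91.2
Step 4: Population variance = 91.2 / 5 = 18.24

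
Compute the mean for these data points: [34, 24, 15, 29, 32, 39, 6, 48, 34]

29

Step 1: Sum all values: 34 + 24 + 15 + 29 + 32 + 39 + 6 + 48 + 34 = 261
Step 2: Count the number of values: n = 9
Step 3: Mean = sum / n = 261 / 9 = 29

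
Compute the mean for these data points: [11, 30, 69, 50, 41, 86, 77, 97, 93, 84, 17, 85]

61.6667

Step 1: Sum all values: 11 + 30 + 69 + 50 + 41 + 86 + 77 + 97 + 93 + 84 + 17 + 85 = 740
Step 2: Count the number of values: n = 12
Step 3: Mean = sum / n = 740 / 12 = 61.6667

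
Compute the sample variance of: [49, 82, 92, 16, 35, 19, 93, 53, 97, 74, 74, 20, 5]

1083.9359

Step 1: Compute the mean: (49 + 82 + 92 + 16 + 35 + 19 + 93 + 53 + 97 + 74 + 74 + 20 + 5) / 13 = 54.5385
Step 2: Compute squared deviations from the mean:
  (49 - 54.5385)^2 = 30.6746
  (82 - 54.5385)^2 = 754.1361
  (92 - 54.5385)^2 = 1403.3669
  (16 - 54.5385)^2 = 1485.213
  (35 - 54.5385)^2 = 381.7515
  (19 - 54.5385)^2 = 1262.9822
  (93 - 54.5385)^2 = 1479.2899
  (53 - 54.5385)^2 = 2.3669
  (97 - 54.5385)^2 = 1802.9822
  (74 - 54.5385)^2 = 378.7515
  (74 - 54.5385)^2 = 378.7515
  (20 - 54.5385)^2 = 1192.9053
  (5 - 54.5385)^2 = 2454.0592
Step 3: Sum of squared deviations = 13007.2308
Step 4: Sample variance = 13007.2308 / 12 = 1083.9359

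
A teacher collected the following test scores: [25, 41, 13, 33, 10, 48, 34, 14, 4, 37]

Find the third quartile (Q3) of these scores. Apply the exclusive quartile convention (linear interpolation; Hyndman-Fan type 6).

38

Step 1: Sort the data: [4, 10, 13, 14, 25, 33, 34, 37, 41, 48]
Step 2: n = 10
Step 3: Using the exclusive quartile method:
  Q1 = 12.25
  Q2 (median) = 29
  Q3 = 38
  IQR = Q3 - Q1 = 38 - 12.25 = 25.75
Step 4: Q3 = 38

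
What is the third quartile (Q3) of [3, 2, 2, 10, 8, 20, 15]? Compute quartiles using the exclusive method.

15

Step 1: Sort the data: [2, 2, 3, 8, 10, 15, 20]
Step 2: n = 7
Step 3: Using the exclusive quartile method:
  Q1 = 2
  Q2 (median) = 8
  Q3 = 15
  IQR = Q3 - Q1 = 15 - 2 = 13
Step 4: Q3 = 15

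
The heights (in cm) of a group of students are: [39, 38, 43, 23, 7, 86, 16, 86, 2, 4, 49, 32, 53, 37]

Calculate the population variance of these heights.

651.3112

Step 1: Compute the mean: (39 + 38 + 43 + 23 + 7 + 86 + 16 + 86 + 2 + 4 + 49 + 32 + 53 + 37) / 14 = 36.7857
Step 2: Compute squared deviations from the mean:
  (39 - 36.7857)^2 = 4.9031
  (38 - 36.7857)^2 = 1.4745
  (43 - 36.7857)^2 = 38.6173
  (23 - 36.7857)^2 = 190.0459
  (7 - 36.7857)^2 = 887.1888
  (86 - 36.7857)^2 = 2422.0459
  (16 - 36.7857)^2 = 432.0459
  (86 - 36.7857)^2 = 2422.0459
  (2 - 36.7857)^2 = 1210.0459
  (4 - 36.7857)^2 = 1074.9031
  (49 - 36.7857)^2 = 149.1888
  (32 - 36.7857)^2 = 22.9031
  (53 - 36.7857)^2 = 262.9031
  (37 - 36.7857)^2 = 0.0459
Step 3: Sum of squared deviations = 9118.3571
Step 4: Population variance = 9118.3571 / 14 = 651.3112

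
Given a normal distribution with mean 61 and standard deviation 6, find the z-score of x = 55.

-1

Step 1: Recall the z-score formula: z = (x - mu) / sigma
Step 2: Substitute values: z = (55 - 61) / 6
Step 3: z = -6 / 6 = -1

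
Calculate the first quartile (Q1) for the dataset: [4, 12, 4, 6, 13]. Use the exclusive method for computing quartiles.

4

Step 1: Sort the data: [4, 4, 6, 12, 13]
Step 2: n = 5
Step 3: Using the exclusive quartile method:
  Q1 = 4
  Q2 (median) = 6
  Q3 = 12.5
  IQR = Q3 - Q1 = 12.5 - 4 = 8.5
Step 4: Q1 = 4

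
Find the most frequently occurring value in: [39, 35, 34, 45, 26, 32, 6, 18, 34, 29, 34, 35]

34

Step 1: Count the frequency of each value:
  6: appears 1 time(s)
  18: appears 1 time(s)
  26: appears 1 time(s)
  29: appears 1 time(s)
  32: appears 1 time(s)
  34: appears 3 time(s)
  35: appears 2 time(s)
  39: appears 1 time(s)
  45: appears 1 time(s)
Step 2: The value 34 appears most frequently (3 times).
Step 3: Mode = 34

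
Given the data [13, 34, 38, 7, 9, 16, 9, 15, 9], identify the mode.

9

Step 1: Count the frequency of each value:
  7: appears 1 time(s)
  9: appears 3 time(s)
  13: appears 1 time(s)
  15: appears 1 time(s)
  16: appears 1 time(s)
  34: appears 1 time(s)
  38: appears 1 time(s)
Step 2: The value 9 appears most frequently (3 times).
Step 3: Mode = 9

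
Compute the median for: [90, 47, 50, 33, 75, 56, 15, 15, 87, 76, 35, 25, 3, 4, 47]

47

Step 1: Sort the data in ascending order: [3, 4, 15, 15, 25, 33, 35, 47, 47, 50, 56, 75, 76, 87, 90]
Step 2: The number of values is n = 15.
Step 3: Since n is odd, the median is the middle value at position 8: 47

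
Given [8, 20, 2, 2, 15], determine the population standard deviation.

7.1442

Step 1: Compute the mean: 9.4
Step 2: Sum of squared deviations from the mean: 255.2
Step 3: Population variance = 255.2 / 5 = 51.04
Step 4: Standard deviation = sqrt(51.04) = 7.1442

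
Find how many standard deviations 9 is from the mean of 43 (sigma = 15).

-2.2667

Step 1: Recall the z-score formula: z = (x - mu) / sigma
Step 2: Substitute values: z = (9 - 43) / 15
Step 3: z = -34 / 15 = -2.2667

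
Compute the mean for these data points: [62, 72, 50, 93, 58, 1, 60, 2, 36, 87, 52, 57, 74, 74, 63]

56.0667

Step 1: Sum all values: 62 + 72 + 50 + 93 + 58 + 1 + 60 + 2 + 36 + 87 + 52 + 57 + 74 + 74 + 63 = 841
Step 2: Count the number of values: n = 15
Step 3: Mean = sum / n = 841 / 15 = 56.0667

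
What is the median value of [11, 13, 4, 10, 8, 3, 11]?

10

Step 1: Sort the data in ascending order: [3, 4, 8, 10, 11, 11, 13]
Step 2: The number of values is n = 7.
Step 3: Since n is odd, the median is the middle value at position 4: 10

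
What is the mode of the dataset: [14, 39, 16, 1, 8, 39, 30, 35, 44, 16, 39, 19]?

39

Step 1: Count the frequency of each value:
  1: appears 1 time(s)
  8: appears 1 time(s)
  14: appears 1 time(s)
  16: appears 2 time(s)
  19: appears 1 time(s)
  30: appears 1 time(s)
  35: appears 1 time(s)
  39: appears 3 time(s)
  44: appears 1 time(s)
Step 2: The value 39 appears most frequently (3 times).
Step 3: Mode = 39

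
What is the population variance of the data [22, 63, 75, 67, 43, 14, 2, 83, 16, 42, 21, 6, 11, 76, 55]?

749.5289

Step 1: Compute the mean: (22 + 63 + 75 + 67 + 43 + 14 + 2 + 83 + 16 + 42 + 21 + 6 + 11 + 76 + 55) / 15 = 39.7333
Step 2: Compute squared deviations from the mean:
  (22 - 39.7333)^2 = 314.4711
  (63 - 39.7333)^2 = 541.3378
  (75 - 39.7333)^2 = 1243.7378
  (67 - 39.7333)^2 = 743.4711
  (43 - 39.7333)^2 = 10.6711
  (14 - 39.7333)^2 = 662.2044
  (2 - 39.7333)^2 = 1423.8044
  (83 - 39.7333)^2 = 1872.0044
  (16 - 39.7333)^2 = 563.2711
  (42 - 39.7333)^2 = 5.1378
  (21 - 39.7333)^2 = 350.9378
  (6 - 39.7333)^2 = 1137.9378
  (11 - 39.7333)^2 = 825.6044
  (76 - 39.7333)^2 = 1315.2711
  (55 - 39.7333)^2 = 233.0711
Step 3: Sum of squared deviations = 11242.9333
Step 4: Population variance = 11242.9333 / 15 = 749.5289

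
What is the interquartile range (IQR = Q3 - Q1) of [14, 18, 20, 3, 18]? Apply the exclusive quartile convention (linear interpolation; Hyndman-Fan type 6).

10.5

Step 1: Sort the data: [3, 14, 18, 18, 20]
Step 2: n = 5
Step 3: Using the exclusive quartile method:
  Q1 = 8.5
  Q2 (median) = 18
  Q3 = 19
  IQR = Q3 - Q1 = 19 - 8.5 = 10.5
Step 4: IQR = 10.5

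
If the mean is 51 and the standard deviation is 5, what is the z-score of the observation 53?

0.4

Step 1: Recall the z-score formula: z = (x - mu) / sigma
Step 2: Substitute values: z = (53 - 51) / 5
Step 3: z = 2 / 5 = 0.4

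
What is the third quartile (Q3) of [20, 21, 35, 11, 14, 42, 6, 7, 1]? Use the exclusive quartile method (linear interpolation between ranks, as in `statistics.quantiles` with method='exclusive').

28

Step 1: Sort the data: [1, 6, 7, 11, 14, 20, 21, 35, 42]
Step 2: n = 9
Step 3: Using the exclusive quartile method:
  Q1 = 6.5
  Q2 (median) = 14
  Q3 = 28
  IQR = Q3 - Q1 = 28 - 6.5 = 21.5
Step 4: Q3 = 28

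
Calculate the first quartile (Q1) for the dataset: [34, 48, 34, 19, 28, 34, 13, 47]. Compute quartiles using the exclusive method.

21.25

Step 1: Sort the data: [13, 19, 28, 34, 34, 34, 47, 48]
Step 2: n = 8
Step 3: Using the exclusive quartile method:
  Q1 = 21.25
  Q2 (median) = 34
  Q3 = 43.75
  IQR = Q3 - Q1 = 43.75 - 21.25 = 22.5
Step 4: Q1 = 21.25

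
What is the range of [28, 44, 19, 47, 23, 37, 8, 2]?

45

Step 1: Identify the maximum value: max = 47
Step 2: Identify the minimum value: min = 2
Step 3: Range = max - min = 47 - 2 = 45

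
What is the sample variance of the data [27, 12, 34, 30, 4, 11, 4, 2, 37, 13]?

177.3778

Step 1: Compute the mean: (27 + 12 + 34 + 30 + 4 + 11 + 4 + 2 + 37 + 13) / 10 = 17.4
Step 2: Compute squared deviations from the mean:
  (27 - 17.4)^2 = 92.16
  (12 - 17.4)^2 = 29.16
  (34 - 17.4)^2 = 275.56
  (30 - 17.4)^2 = 158.76
  (4 - 17.4)^2 = 179.56
  (11 - 17.4)^2 = 40.96
  (4 - 17.4)^2 = 179.56
  (2 - 17.4)^2 = 237.16
  (37 - 17.4)^2 = 384.16
  (13 - 17.4)^2 = 19.36
Step 3: Sum of squared deviations = 1596.4
Step 4: Sample variance = 1596.4 / 9 = 177.3778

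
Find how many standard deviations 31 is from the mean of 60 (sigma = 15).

-1.9333

Step 1: Recall the z-score formula: z = (x - mu) / sigma
Step 2: Substitute values: z = (31 - 60) / 15
Step 3: z = -29 / 15 = -1.9333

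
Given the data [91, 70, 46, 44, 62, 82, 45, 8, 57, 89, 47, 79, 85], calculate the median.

62

Step 1: Sort the data in ascending order: [8, 44, 45, 46, 47, 57, 62, 70, 79, 82, 85, 89, 91]
Step 2: The number of values is n = 13.
Step 3: Since n is odd, the median is the middle value at position 7: 62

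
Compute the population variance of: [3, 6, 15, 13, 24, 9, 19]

46.4898

Step 1: Compute the mean: (3 + 6 + 15 + 13 + 24 + 9 + 19) / 7 = 12.7143
Step 2: Compute squared deviations from the mean:
  (3 - 12.7143)^2 = 94.3673
  (6 - 12.7143)^2 = 45.0816
  (15 - 12.7143)^2 = 5.2245
  (13 - 12.7143)^2 = 0.0816
  (24 - 12.7143)^2 = 127.3673
  (9 - 12.7143)^2 = 13.7959
  (19 - 12.7143)^2 = 39.5102
Step 3: Sum of squared deviations = 325.4286
Step 4: Population variance = 325.4286 / 7 = 46.4898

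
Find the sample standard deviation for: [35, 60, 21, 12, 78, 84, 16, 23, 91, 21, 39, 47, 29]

27.1544

Step 1: Compute the mean: 42.7692
Step 2: Sum of squared deviations from the mean: 8848.3077
Step 3: Sample variance = 8848.3077 / 12 = 737.359
Step 4: Standard deviation = sqrt(737.359) = 27.1544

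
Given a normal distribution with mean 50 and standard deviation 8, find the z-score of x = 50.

0

Step 1: Recall the z-score formula: z = (x - mu) / sigma
Step 2: Substitute values: z = (50 - 50) / 8
Step 3: z = 0 / 8 = 0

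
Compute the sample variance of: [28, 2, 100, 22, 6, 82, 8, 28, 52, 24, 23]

990.4909

Step 1: Compute the mean: (28 + 2 + 100 + 22 + 6 + 82 + 8 + 28 + 52 + 24 + 23) / 11 = 34.0909
Step 2: Compute squared deviations from the mean:
  (28 - 34.0909)^2 = 37.0992
  (2 - 34.0909)^2 = 1029.8264
  (100 - 34.0909)^2 = 4344.0083
  (22 - 34.0909)^2 = 146.1901
  (6 - 34.0909)^2 = 789.0992
  (82 - 34.0909)^2 = 2295.281
  (8 - 34.0909)^2 = 680.7355
  (28 - 34.0909)^2 = 37.0992
  (52 - 34.0909)^2 = 320.7355
  (24 - 34.0909)^2 = 101.8264
  (23 - 34.0909)^2 = 123.0083
Step 3: Sum of squared deviations = 9904.9091
Step 4: Sample variance = 9904.9091 / 10 = 990.4909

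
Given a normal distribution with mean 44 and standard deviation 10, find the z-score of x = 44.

0

Step 1: Recall the z-score formula: z = (x - mu) / sigma
Step 2: Substitute values: z = (44 - 44) / 10
Step 3: z = 0 / 10 = 0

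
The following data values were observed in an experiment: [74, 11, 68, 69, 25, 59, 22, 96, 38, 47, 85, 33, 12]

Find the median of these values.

47

Step 1: Sort the data in ascending order: [11, 12, 22, 25, 33, 38, 47, 59, 68, 69, 74, 85, 96]
Step 2: The number of values is n = 13.
Step 3: Since n is odd, the median is the middle value at position 7: 47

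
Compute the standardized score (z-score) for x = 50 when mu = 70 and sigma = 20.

-1

Step 1: Recall the z-score formula: z = (x - mu) / sigma
Step 2: Substitute values: z = (50 - 70) / 20
Step 3: z = -20 / 20 = -1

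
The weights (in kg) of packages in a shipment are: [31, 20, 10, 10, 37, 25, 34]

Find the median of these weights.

25

Step 1: Sort the data in ascending order: [10, 10, 20, 25, 31, 34, 37]
Step 2: The number of values is n = 7.
Step 3: Since n is odd, the median is the middle value at position 4: 25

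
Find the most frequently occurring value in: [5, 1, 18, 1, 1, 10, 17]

1

Step 1: Count the frequency of each value:
  1: appears 3 time(s)
  5: appears 1 time(s)
  10: appears 1 time(s)
  17: appears 1 time(s)
  18: appears 1 time(s)
Step 2: The value 1 appears most frequently (3 times).
Step 3: Mode = 1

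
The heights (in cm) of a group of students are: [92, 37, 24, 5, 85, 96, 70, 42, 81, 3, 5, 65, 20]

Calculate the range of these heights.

93

Step 1: Identify the maximum value: max = 96
Step 2: Identify the minimum value: min = 3
Step 3: Range = max - min = 96 - 3 = 93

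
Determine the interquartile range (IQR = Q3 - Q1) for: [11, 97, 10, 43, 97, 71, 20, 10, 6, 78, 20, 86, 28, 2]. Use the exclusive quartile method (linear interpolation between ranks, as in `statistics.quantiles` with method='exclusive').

70

Step 1: Sort the data: [2, 6, 10, 10, 11, 20, 20, 28, 43, 71, 78, 86, 97, 97]
Step 2: n = 14
Step 3: Using the exclusive quartile method:
  Q1 = 10
  Q2 (median) = 24
  Q3 = 80
  IQR = Q3 - Q1 = 80 - 10 = 70
Step 4: IQR = 70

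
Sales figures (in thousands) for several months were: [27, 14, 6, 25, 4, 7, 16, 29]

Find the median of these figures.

15

Step 1: Sort the data in ascending order: [4, 6, 7, 14, 16, 25, 27, 29]
Step 2: The number of values is n = 8.
Step 3: Since n is even, the median is the average of positions 4 and 5:
  Median = (14 + 16) / 2 = 15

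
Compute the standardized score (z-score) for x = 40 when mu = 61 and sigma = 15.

-1.4

Step 1: Recall the z-score formula: z = (x - mu) / sigma
Step 2: Substitute values: z = (40 - 61) / 15
Step 3: z = -21 / 15 = -1.4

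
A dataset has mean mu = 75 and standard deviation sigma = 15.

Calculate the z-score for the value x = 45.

-2

Step 1: Recall the z-score formula: z = (x - mu) / sigma
Step 2: Substitute values: z = (45 - 75) / 15
Step 3: z = -30 / 15 = -2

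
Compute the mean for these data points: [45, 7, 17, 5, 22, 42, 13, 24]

21.875

Step 1: Sum all values: 45 + 7 + 17 + 5 + 22 + 42 + 13 + 24 = 175
Step 2: Count the number of values: n = 8
Step 3: Mean = sum / n = 175 / 8 = 21.875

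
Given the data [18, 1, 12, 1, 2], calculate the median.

2

Step 1: Sort the data in ascending order: [1, 1, 2, 12, 18]
Step 2: The number of values is n = 5.
Step 3: Since n is odd, the median is the middle value at position 3: 2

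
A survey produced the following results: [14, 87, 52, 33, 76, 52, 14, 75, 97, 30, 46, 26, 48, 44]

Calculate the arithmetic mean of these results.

49.5714

Step 1: Sum all values: 14 + 87 + 52 + 33 + 76 + 52 + 14 + 75 + 97 + 30 + 46 + 26 + 48 + 44 = 694
Step 2: Count the number of values: n = 14
Step 3: Mean = sum / n = 694 / 14 = 49.5714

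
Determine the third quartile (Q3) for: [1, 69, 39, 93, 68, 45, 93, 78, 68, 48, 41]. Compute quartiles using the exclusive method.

78

Step 1: Sort the data: [1, 39, 41, 45, 48, 68, 68, 69, 78, 93, 93]
Step 2: n = 11
Step 3: Using the exclusive quartile method:
  Q1 = 41
  Q2 (median) = 68
  Q3 = 78
  IQR = Q3 - Q1 = 78 - 41 = 37
Step 4: Q3 = 78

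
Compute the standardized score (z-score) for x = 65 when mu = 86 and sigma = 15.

-1.4

Step 1: Recall the z-score formula: z = (x - mu) / sigma
Step 2: Substitute values: z = (65 - 86) / 15
Step 3: z = -21 / 15 = -1.4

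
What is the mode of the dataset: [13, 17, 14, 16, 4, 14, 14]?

14

Step 1: Count the frequency of each value:
  4: appears 1 time(s)
  13: appears 1 time(s)
  14: appears 3 time(s)
  16: appears 1 time(s)
  17: appears 1 time(s)
Step 2: The value 14 appears most frequently (3 times).
Step 3: Mode = 14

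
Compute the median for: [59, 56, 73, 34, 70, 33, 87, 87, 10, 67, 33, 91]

63

Step 1: Sort the data in ascending order: [10, 33, 33, 34, 56, 59, 67, 70, 73, 87, 87, 91]
Step 2: The number of values is n = 12.
Step 3: Since n is even, the median is the average of positions 6 and 7:
  Median = (59 + 67) / 2 = 63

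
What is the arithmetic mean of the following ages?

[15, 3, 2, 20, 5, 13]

9.6667

Step 1: Sum all values: 15 + 3 + 2 + 20 + 5 + 13 = 58
Step 2: Count the number of values: n = 6
Step 3: Mean = sum / n = 58 / 6 = 9.6667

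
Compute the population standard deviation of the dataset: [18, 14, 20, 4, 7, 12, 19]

5.7036

Step 1: Compute the mean: 13.4286
Step 2: Sum of squared deviations from the mean: 227.7143
Step 3: Population variance = 227.7143 / 7 = 32.5306
Step 4: Standard deviation = sqrt(32.5306) = 5.7036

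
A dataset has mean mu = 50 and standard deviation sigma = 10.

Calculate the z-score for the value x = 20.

-3

Step 1: Recall the z-score formula: z = (x - mu) / sigma
Step 2: Substitute values: z = (20 - 50) / 10
Step 3: z = -30 / 10 = -3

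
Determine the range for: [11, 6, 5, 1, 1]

10

Step 1: Identify the maximum value: max = 11
Step 2: Identify the minimum value: min = 1
Step 3: Range = max - min = 11 - 1 = 10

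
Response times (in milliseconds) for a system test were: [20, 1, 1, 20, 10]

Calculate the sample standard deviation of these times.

9.5026

Step 1: Compute the mean: 10.4
Step 2: Sum of squared deviations from the mean: 361.2
Step 3: Sample variance = 361.2 / 4 = 90.3
Step 4: Standard deviation = sqrt(90.3) = 9.5026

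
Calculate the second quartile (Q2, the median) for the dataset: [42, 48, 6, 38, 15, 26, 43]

38

Step 1: Sort the data: [6, 15, 26, 38, 42, 43, 48]
Step 2: n = 7
Step 3: Q2 is the median. Since n is odd, it is the middle value at position 4: 38
Step 4: Q2 = 38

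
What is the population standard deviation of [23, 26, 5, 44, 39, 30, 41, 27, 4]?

13.6065

Step 1: Compute the mean: 26.5556
Step 2: Sum of squared deviations from the mean: 1666.2222
Step 3: Population variance = 1666.2222 / 9 = 185.1358
Step 4: Standard deviation = sqrt(185.1358) = 13.6065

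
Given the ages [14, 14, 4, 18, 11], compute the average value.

12.2

Step 1: Sum all values: 14 + 14 + 4 + 18 + 11 = 61
Step 2: Count the number of values: n = 5
Step 3: Mean = sum / n = 61 / 5 = 12.2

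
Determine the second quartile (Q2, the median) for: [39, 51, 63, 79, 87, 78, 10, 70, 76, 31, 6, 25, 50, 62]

56.5

Step 1: Sort the data: [6, 10, 25, 31, 39, 50, 51, 62, 63, 70, 76, 78, 79, 87]
Step 2: n = 14
Step 3: Q2 is the median. Since n is even, it is the average of the values at positions 7 and 8:
  Q2 = (51 + 62) / 2 = 56.5
Step 4: Q2 = 56.5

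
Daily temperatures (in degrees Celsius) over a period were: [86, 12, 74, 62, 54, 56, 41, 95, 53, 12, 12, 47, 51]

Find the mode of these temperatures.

12

Step 1: Count the frequency of each value:
  12: appears 3 time(s)
  41: appears 1 time(s)
  47: appears 1 time(s)
  51: appears 1 time(s)
  53: appears 1 time(s)
  54: appears 1 time(s)
  56: appears 1 time(s)
  62: appears 1 time(s)
  74: appears 1 time(s)
  86: appears 1 time(s)
  95: appears 1 time(s)
Step 2: The value 12 appears most frequently (3 times).
Step 3: Mode = 12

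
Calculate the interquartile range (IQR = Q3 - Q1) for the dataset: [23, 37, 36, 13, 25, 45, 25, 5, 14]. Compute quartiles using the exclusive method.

23

Step 1: Sort the data: [5, 13, 14, 23, 25, 25, 36, 37, 45]
Step 2: n = 9
Step 3: Using the exclusive quartile method:
  Q1 = 13.5
  Q2 (median) = 25
  Q3 = 36.5
  IQR = Q3 - Q1 = 36.5 - 13.5 = 23
Step 4: IQR = 23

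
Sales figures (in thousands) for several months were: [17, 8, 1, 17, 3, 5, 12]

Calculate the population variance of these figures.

36.2857

Step 1: Compute the mean: (17 + 8 + 1 + 17 + 3 + 5 + 12) / 7 = 9
Step 2: Compute squared deviations from the mean:
  (17 - 9)^2 = 64
  (8 - 9)^2 = 1
  (1 - 9)^2 = 64
  (17 - 9)^2 = 64
  (3 - 9)^2 = 36
  (5 - 9)^2 = 16
  (12 - 9)^2 = 9
Step 3: Sum of squared deviations = 254
Step 4: Population variance = 254 / 7 = 36.2857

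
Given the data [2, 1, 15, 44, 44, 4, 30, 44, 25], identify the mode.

44

Step 1: Count the frequency of each value:
  1: appears 1 time(s)
  2: appears 1 time(s)
  4: appears 1 time(s)
  15: appears 1 time(s)
  25: appears 1 time(s)
  30: appears 1 time(s)
  44: appears 3 time(s)
Step 2: The value 44 appears most frequently (3 times).
Step 3: Mode = 44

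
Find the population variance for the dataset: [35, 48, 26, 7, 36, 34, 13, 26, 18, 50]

179.01

Step 1: Compute the mean: (35 + 48 + 26 + 7 + 36 + 34 + 13 + 26 + 18 + 50) / 10 = 29.3
Step 2: Compute squared deviations from the mean:
  (35 - 29.3)^2 = 32.49
  (48 - 29.3)^2 = 349.69
  (26 - 29.3)^2 = 10.89
  (7 - 29.3)^2 = 497.29
  (36 - 29.3)^2 = 44.89
  (34 - 29.3)^2 = 22.09
  (13 - 29.3)^2 = 265.69
  (26 - 29.3)^2 = 10.89
  (18 - 29.3)^2 = 127.69
  (50 - 29.3)^2 = 428.49
Step 3: Sum of squared deviations = 1790.1
Step 4: Population variance = 1790.1 / 10 = 179.01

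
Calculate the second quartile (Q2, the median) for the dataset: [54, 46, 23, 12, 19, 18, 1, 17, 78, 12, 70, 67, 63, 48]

34.5

Step 1: Sort the data: [1, 12, 12, 17, 18, 19, 23, 46, 48, 54, 63, 67, 70, 78]
Step 2: n = 14
Step 3: Q2 is the median. Since n is even, it is the average of the values at positions 7 and 8:
  Q2 = (23 + 46) / 2 = 34.5
Step 4: Q2 = 34.5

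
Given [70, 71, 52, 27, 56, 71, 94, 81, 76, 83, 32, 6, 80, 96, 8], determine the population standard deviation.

28.2753

Step 1: Compute the mean: 60.2
Step 2: Sum of squared deviations from the mean: 11992.4
Step 3: Population variance = 11992.4 / 15 = 799.4933
Step 4: Standard deviation = sqrt(799.4933) = 28.2753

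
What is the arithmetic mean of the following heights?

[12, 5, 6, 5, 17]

9

Step 1: Sum all values: 12 + 5 + 6 + 5 + 17 = 45
Step 2: Count the number of values: n = 5
Step 3: Mean = sum / n = 45 / 5 = 9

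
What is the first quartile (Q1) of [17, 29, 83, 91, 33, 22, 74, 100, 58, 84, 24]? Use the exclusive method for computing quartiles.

24

Step 1: Sort the data: [17, 22, 24, 29, 33, 58, 74, 83, 84, 91, 100]
Step 2: n = 11
Step 3: Using the exclusive quartile method:
  Q1 = 24
  Q2 (median) = 58
  Q3 = 84
  IQR = Q3 - Q1 = 84 - 24 = 60
Step 4: Q1 = 24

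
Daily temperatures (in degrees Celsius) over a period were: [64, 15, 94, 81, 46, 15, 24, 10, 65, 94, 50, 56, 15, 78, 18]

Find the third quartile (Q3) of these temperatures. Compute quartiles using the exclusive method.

78

Step 1: Sort the data: [10, 15, 15, 15, 18, 24, 46, 50, 56, 64, 65, 78, 81, 94, 94]
Step 2: n = 15
Step 3: Using the exclusive quartile method:
  Q1 = 15
  Q2 (median) = 50
  Q3 = 78
  IQR = Q3 - Q1 = 78 - 15 = 63
Step 4: Q3 = 78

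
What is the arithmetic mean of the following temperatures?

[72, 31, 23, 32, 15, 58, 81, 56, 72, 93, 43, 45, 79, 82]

55.8571

Step 1: Sum all values: 72 + 31 + 23 + 32 + 15 + 58 + 81 + 56 + 72 + 93 + 43 + 45 + 79 + 82 = 782
Step 2: Count the number of values: n = 14
Step 3: Mean = sum / n = 782 / 14 = 55.8571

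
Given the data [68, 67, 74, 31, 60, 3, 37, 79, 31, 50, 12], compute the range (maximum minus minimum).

76

Step 1: Identify the maximum value: max = 79
Step 2: Identify the minimum value: min = 3
Step 3: Range = max - min = 79 - 3 = 76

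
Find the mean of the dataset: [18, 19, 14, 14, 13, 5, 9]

13.1429

Step 1: Sum all values: 18 + 19 + 14 + 14 + 13 + 5 + 9 = 92
Step 2: Count the number of values: n = 7
Step 3: Mean = sum / n = 92 / 7 = 13.1429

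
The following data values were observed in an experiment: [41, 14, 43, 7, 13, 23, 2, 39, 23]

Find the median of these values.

23

Step 1: Sort the data in ascending order: [2, 7, 13, 14, 23, 23, 39, 41, 43]
Step 2: The number of values is n = 9.
Step 3: Since n is odd, the median is the middle value at position 5: 23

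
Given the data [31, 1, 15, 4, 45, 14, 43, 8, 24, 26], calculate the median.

19.5

Step 1: Sort the data in ascending order: [1, 4, 8, 14, 15, 24, 26, 31, 43, 45]
Step 2: The number of values is n = 10.
Step 3: Since n is even, the median is the average of positions 5 and 6:
  Median = (15 + 24) / 2 = 19.5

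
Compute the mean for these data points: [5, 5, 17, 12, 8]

9.4

Step 1: Sum all values: 5 + 5 + 17 + 12 + 8 = 47
Step 2: Count the number of values: n = 5
Step 3: Mean = sum / n = 47 / 5 = 9.4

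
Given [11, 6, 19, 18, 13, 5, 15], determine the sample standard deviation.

5.4729

Step 1: Compute the mean: 12.4286
Step 2: Sum of squared deviations from the mean: 179.7143
Step 3: Sample variance = 179.7143 / 6 = 29.9524
Step 4: Standard deviation = sqrt(29.9524) = 5.4729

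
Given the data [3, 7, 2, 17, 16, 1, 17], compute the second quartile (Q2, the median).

7

Step 1: Sort the data: [1, 2, 3, 7, 16, 17, 17]
Step 2: n = 7
Step 3: Q2 is the median. Since n is odd, it is the middle value at position 4: 7
Step 4: Q2 = 7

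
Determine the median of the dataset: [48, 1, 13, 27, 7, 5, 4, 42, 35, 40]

20

Step 1: Sort the data in ascending order: [1, 4, 5, 7, 13, 27, 35, 40, 42, 48]
Step 2: The number of values is n = 10.
Step 3: Since n is even, the median is the average of positions 5 and 6:
  Median = (13 + 27) / 2 = 20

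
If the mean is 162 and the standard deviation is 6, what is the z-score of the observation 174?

2

Step 1: Recall the z-score formula: z = (x - mu) / sigma
Step 2: Substitute values: z = (174 - 162) / 6
Step 3: z = 12 / 6 = 2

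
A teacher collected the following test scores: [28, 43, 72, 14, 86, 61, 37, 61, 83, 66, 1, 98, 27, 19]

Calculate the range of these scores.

97

Step 1: Identify the maximum value: max = 98
Step 2: Identify the minimum value: min = 1
Step 3: Range = max - min = 98 - 1 = 97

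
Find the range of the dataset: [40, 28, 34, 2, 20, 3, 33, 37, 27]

38

Step 1: Identify the maximum value: max = 40
Step 2: Identify the minimum value: min = 2
Step 3: Range = max - min = 40 - 2 = 38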